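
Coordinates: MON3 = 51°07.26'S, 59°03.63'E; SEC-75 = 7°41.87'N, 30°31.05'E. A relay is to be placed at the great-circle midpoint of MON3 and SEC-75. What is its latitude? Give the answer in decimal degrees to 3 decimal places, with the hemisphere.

MON3: φ = -51.12100°, λ = +59.06050°
SEC-75: φ = +7.69783°, λ = +30.51750°
Bx = cos φ₂ cos Δλ = 0.870542,  By = cos φ₂ sin Δλ = -0.473512
φₘ = atan2(sin φ₁ + sin φ₂, √((cos φ₁ + Bx)² + By²)) = -22.30316°
λₘ = λ₁ + atan2(By, cos φ₁ + Bx) = 41.52137°

22.303°S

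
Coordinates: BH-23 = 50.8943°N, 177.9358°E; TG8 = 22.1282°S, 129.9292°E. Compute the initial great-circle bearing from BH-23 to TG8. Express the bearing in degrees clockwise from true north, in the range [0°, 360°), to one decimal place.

Δλ = -48.0066°
y = sin Δλ · cos φ₂ = -0.688479
x = cos φ₁ sin φ₂ − sin φ₁ cos φ₂ cos Δλ = -0.718520
θ = atan2(y, x) = -136.2232° → 223.7768° (mod 360°)

223.8°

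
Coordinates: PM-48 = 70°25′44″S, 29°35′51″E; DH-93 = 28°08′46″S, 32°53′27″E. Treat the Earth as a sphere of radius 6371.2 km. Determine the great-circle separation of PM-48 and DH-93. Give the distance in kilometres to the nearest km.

PM-48: φ = -70.42889°, λ = +29.59750°
DH-93: φ = -28.14611°, λ = +32.89083°
Δφ = 42.2828°,  Δλ = 3.2933°
a = sin²(Δφ/2) + cos φ₁ cos φ₂ sin²(Δλ/2) = 0.130327
c = 2·arcsin(√a) = 0.738698 rad = 42.3243°
d = R·c = 6371.2 × 0.738698 = 4706.4 km

4706 km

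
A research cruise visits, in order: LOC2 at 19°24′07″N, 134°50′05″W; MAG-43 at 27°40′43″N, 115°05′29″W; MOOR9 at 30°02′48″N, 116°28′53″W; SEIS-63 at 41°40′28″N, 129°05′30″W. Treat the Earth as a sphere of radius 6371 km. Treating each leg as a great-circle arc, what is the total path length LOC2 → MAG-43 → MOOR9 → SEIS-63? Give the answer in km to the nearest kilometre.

4223 km

LOC2: φ = +19.40194°, λ = -134.83472°
MAG-43: φ = +27.67861°, λ = -115.09139°
MOOR9: φ = +30.04667°, λ = -116.48139°
SEIS-63: φ = +41.67444°, λ = -129.09167°
LOC2→MAG-43: c = 0.346748 rad, d = 2209.13 km
MAG-43→MOOR9: c = 0.046470 rad, d = 296.06 km
MOOR9→SEIS-63: c = 0.269587 rad, d = 1717.54 km
Total = 2209.13 + 296.06 + 1717.54 = 4222.73 km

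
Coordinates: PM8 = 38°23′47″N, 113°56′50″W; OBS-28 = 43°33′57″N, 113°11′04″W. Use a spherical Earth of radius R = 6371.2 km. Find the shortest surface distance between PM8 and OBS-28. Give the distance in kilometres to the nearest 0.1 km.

PM8: φ = +38.39639°, λ = -113.94722°
OBS-28: φ = +43.56583°, λ = -113.18444°
Δφ = 5.1694°,  Δλ = 0.7628°
a = sin²(Δφ/2) + cos φ₁ cos φ₂ sin²(Δλ/2) = 0.002059
c = 2·arcsin(√a) = 0.090781 rad = 5.2013°
d = R·c = 6371.2 × 0.090781 = 578.4 km

578.4 km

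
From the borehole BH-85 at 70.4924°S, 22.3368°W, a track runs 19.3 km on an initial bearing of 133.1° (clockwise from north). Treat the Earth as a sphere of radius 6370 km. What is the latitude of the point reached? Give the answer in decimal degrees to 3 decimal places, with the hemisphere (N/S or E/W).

δ = d/R = 19.3/6370 = 0.003030 rad
φ₂ = arcsin(sin φ₁ cos δ + cos φ₁ sin δ cos θ)
   = arcsin(-0.94260·1.00000 + 0.33393·0.00303·-0.68327) = -70.61062°
λ₂ = λ₁ + atan2(sin θ sin δ cos φ₁, cos δ − sin φ₁ sin φ₂) = -21.95499°

70.611°S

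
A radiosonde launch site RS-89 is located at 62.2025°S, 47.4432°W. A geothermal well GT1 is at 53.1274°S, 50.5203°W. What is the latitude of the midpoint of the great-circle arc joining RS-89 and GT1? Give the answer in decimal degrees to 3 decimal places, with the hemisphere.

57.674°S

Bx = cos φ₂ cos Δλ = 0.599173,  By = cos φ₂ sin Δλ = -0.032210
φₘ = atan2(sin φ₁ + sin φ₂, √((cos φ₁ + Bx)² + By²)) = -57.67414°
λₘ = λ₁ + atan2(By, cos φ₁ + Bx) = -49.17468°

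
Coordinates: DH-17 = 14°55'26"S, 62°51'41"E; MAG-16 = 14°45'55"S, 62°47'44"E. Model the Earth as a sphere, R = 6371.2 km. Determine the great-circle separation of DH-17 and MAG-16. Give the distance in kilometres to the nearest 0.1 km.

DH-17: φ = -14.92389°, λ = +62.86139°
MAG-16: φ = -14.76528°, λ = +62.79556°
Δφ = 0.1586°,  Δλ = -0.0658°
a = sin²(Δφ/2) + cos φ₁ cos φ₂ sin²(Δλ/2) = 0.000002
c = 2·arcsin(√a) = 0.002983 rad = 0.1709°
d = R·c = 6371.2 × 0.002983 = 19.0 km

19.0 km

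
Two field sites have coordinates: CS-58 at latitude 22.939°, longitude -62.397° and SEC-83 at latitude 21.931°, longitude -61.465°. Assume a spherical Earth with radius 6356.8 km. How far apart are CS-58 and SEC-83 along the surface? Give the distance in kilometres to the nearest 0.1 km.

147.1 km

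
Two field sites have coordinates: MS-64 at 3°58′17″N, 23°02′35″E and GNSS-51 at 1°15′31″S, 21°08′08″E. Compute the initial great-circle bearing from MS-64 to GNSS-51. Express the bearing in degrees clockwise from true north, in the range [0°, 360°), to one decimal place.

MS-64: φ = +3.97139°, λ = +23.04306°
GNSS-51: φ = -1.25861°, λ = +21.13556°
Δλ = -1.9075°
y = sin Δλ · cos φ₂ = -0.033278
x = cos φ₁ sin φ₂ − sin φ₁ cos φ₂ cos Δλ = -0.091116
θ = atan2(y, x) = -159.9364° → 200.0636° (mod 360°)

200.1°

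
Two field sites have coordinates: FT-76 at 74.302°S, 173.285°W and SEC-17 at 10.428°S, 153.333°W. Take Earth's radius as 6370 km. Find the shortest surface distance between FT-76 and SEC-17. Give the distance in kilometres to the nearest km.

Δφ = 63.8740°,  Δλ = 19.9520°
a = sin²(Δφ/2) + cos φ₁ cos φ₂ sin²(Δλ/2) = 0.287812
c = 2·arcsin(√a) = 1.132525 rad = 64.8889°
d = R·c = 6370 × 1.132525 = 7214.2 km

7214 km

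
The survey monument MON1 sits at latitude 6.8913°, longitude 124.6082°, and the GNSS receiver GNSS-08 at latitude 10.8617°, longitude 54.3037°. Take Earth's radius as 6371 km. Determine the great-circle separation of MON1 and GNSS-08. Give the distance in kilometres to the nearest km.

Δφ = 3.9704°,  Δλ = -70.3045°
a = sin²(Δφ/2) + cos φ₁ cos φ₂ sin²(Δλ/2) = 0.324399
c = 2·arcsin(√a) = 1.211941 rad = 69.4391°
d = R·c = 6371 × 1.211941 = 7721.3 km

7721 km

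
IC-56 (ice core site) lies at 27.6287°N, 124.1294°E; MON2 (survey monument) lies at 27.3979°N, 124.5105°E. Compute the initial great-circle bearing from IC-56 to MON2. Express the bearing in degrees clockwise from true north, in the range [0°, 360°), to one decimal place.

Δλ = 0.3811°
y = sin Δλ · cos φ₂ = 0.005905
x = cos φ₁ sin φ₂ − sin φ₁ cos φ₂ cos Δλ = -0.004019
θ = atan2(y, x) = 124.2388° → 124.2388° (mod 360°)

124.2°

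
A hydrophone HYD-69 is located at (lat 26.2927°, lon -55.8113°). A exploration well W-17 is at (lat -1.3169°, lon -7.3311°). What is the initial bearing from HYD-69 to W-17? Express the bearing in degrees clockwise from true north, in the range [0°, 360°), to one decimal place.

112.8°

Δλ = 48.4802°
y = sin Δλ · cos φ₂ = 0.748529
x = cos φ₁ sin φ₂ − sin φ₁ cos φ₂ cos Δλ = -0.314154
θ = atan2(y, x) = 112.7675° → 112.7675° (mod 360°)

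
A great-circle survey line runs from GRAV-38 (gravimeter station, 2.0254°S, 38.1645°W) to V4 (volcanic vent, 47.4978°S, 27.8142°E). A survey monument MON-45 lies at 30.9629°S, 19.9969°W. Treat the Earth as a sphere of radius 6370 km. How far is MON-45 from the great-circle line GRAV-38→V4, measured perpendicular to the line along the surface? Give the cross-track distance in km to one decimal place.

δ₁₃ = central angle GRAV-38→MON-45 = 0.587323 rad  (haversine)
θ₁₃ = bearing GRAV-38→MON-45 = 151.152°,  θ₁₂ = bearing GRAV-38→V4 = 139.677°
dₓₜ = R·arcsin(sin δ₁₃ · sin(θ₁₃ − θ₁₂)) = 6370·arcsin(0.55413·sin(11.475°)) = 703.641 km
|dₓₜ| = 703.641 km

703.6 km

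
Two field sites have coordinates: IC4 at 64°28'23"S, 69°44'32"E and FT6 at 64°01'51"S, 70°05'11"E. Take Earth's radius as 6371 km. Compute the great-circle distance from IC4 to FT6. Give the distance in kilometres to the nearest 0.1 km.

51.9 km

IC4: φ = -64.47306°, λ = +69.74222°
FT6: φ = -64.03083°, λ = +70.08639°
Δφ = 0.4422°,  Δλ = 0.3442°
a = sin²(Δφ/2) + cos φ₁ cos φ₂ sin²(Δλ/2) = 0.000017
c = 2·arcsin(√a) = 0.008147 rad = 0.4668°
d = R·c = 6371 × 0.008147 = 51.9 km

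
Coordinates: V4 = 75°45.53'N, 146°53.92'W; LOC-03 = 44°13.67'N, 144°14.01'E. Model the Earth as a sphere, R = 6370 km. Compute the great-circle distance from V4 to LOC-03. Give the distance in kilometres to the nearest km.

V4: φ = +75.75883°, λ = -146.89867°
LOC-03: φ = +44.22783°, λ = +144.23350°
Δφ = -31.5310°,  Δλ = -68.8678°
a = sin²(Δφ/2) + cos φ₁ cos φ₂ sin²(Δλ/2) = 0.130185
c = 2·arcsin(√a) = 0.738276 rad = 42.3001°
d = R·c = 6370 × 0.738276 = 4702.8 km

4703 km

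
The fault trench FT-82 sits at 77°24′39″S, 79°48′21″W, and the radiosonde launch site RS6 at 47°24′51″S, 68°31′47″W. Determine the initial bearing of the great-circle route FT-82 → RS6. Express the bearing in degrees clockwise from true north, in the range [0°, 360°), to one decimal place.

15.2°

FT-82: φ = -77.41083°, λ = -79.80583°
RS6: φ = -47.41417°, λ = -68.52972°
Δλ = 11.2761°
y = sin Δλ · cos φ₂ = 0.132319
x = cos φ₁ sin φ₂ − sin φ₁ cos φ₂ cos Δλ = 0.487201
θ = atan2(y, x) = 15.1944° → 15.1944° (mod 360°)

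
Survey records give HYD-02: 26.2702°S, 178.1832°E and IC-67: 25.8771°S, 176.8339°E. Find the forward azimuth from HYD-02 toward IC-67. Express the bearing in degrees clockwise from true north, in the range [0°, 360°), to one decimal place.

287.7°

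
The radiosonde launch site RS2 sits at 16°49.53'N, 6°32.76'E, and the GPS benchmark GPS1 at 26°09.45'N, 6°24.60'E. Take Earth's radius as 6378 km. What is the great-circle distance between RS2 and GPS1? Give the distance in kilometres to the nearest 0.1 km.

1038.9 km

RS2: φ = +16.82550°, λ = +6.54600°
GPS1: φ = +26.15750°, λ = +6.41000°
Δφ = 9.3320°,  Δλ = -0.1360°
a = sin²(Δφ/2) + cos φ₁ cos φ₂ sin²(Δλ/2) = 0.006619
c = 2·arcsin(√a) = 0.162889 rad = 9.3329°
d = R·c = 6378 × 0.162889 = 1038.9 km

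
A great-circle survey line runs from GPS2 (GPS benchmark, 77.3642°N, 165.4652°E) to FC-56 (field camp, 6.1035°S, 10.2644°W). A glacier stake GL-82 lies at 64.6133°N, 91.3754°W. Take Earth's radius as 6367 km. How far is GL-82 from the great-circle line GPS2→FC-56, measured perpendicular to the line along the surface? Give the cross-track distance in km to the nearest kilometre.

δ₁₃ = central angle GPS2→GL-82 = 0.535129 rad  (haversine)
θ₁₃ = bearing GPS2→GL-82 = 54.949°,  θ₁₂ = bearing GPS2→FC-56 = 355.517°
dₓₜ = R·arcsin(sin δ₁₃ · sin(θ₁₃ − θ₁₂)) = 6367·arcsin(0.50995·sin(-300.568°)) = 2894.298 km
|dₓₜ| = 2894.298 km

2894 km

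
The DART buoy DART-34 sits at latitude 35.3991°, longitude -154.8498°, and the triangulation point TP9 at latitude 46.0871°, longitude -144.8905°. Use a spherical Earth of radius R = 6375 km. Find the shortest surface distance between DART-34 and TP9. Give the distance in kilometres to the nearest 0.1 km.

Δφ = 10.6880°,  Δλ = 9.9593°
a = sin²(Δφ/2) + cos φ₁ cos φ₂ sin²(Δλ/2) = 0.012934
c = 2·arcsin(√a) = 0.227947 rad = 13.0604°
d = R·c = 6375 × 0.227947 = 1453.2 km

1453.2 km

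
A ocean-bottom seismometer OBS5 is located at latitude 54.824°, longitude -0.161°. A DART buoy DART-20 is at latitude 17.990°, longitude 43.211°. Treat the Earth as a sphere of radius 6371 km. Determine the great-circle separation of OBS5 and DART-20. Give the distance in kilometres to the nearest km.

5493 km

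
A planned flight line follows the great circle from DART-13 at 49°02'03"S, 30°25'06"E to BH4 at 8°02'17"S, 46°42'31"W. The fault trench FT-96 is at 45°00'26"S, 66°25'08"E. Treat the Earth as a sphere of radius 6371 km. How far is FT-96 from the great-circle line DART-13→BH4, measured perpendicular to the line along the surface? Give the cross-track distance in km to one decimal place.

3.2 km

DART-13: φ = -49.03417°, λ = +30.41833°
BH4: φ = -8.03806°, λ = -46.70861°
FT-96: φ = -45.00722°, λ = +66.41889°
δ₁₃ = central angle DART-13→FT-96 = 0.429911 rad  (haversine)
θ₁₃ = bearing DART-13→FT-96 = 94.367°,  θ₁₂ = bearing DART-13→BH4 = 274.437°
dₓₜ = R·arcsin(sin δ₁₃ · sin(θ₁₃ − θ₁₂)) = 6371·arcsin(0.41679·sin(-180.070°)) = 3.240 km
|dₓₜ| = 3.240 km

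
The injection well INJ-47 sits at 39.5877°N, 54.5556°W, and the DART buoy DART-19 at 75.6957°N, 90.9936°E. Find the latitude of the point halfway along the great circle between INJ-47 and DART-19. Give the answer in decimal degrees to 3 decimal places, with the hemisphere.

Bx = cos φ₂ cos Δλ = -0.203738,  By = cos φ₂ sin Δλ = 0.139768
φₘ = atan2(sin φ₁ + sin φ₂, √((cos φ₁ + Bx)² + By²)) = 70.02339°
λₘ = λ₁ + atan2(By, cos φ₁ + Bx) = -40.70593°

70.023°N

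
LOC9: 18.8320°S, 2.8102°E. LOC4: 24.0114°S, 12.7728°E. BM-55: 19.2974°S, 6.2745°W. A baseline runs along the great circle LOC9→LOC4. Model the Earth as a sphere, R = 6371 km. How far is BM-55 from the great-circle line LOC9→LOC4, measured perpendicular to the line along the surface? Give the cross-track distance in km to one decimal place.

554.1 km

δ₁₃ = central angle LOC9→BM-55 = 0.150064 rad  (haversine)
θ₁₃ = bearing LOC9→BM-55 = 265.418°,  θ₁₂ = bearing LOC9→LOC4 = 120.937°
dₓₜ = R·arcsin(sin δ₁₃ · sin(θ₁₃ − θ₁₂)) = 6371·arcsin(0.14950·sin(144.480°)) = 554.067 km
|dₓₜ| = 554.067 km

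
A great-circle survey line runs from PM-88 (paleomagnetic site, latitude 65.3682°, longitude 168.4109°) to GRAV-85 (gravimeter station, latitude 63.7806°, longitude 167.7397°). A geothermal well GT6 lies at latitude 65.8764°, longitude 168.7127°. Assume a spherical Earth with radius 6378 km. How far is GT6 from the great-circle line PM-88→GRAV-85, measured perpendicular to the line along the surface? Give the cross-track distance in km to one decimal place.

δ₁₃ = central angle PM-88→GT6 = 0.009132 rad  (haversine)
θ₁₃ = bearing PM-88→GT6 = 13.635°,  θ₁₂ = bearing PM-88→GRAV-85 = 190.592°
dₓₜ = R·arcsin(sin δ₁₃ · sin(θ₁₃ − θ₁₂)) = 6378·arcsin(0.00913·sin(-176.956°)) = -3.093 km
|dₓₜ| = 3.093 km

3.1 km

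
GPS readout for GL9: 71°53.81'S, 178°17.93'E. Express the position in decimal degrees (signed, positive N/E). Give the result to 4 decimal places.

lat: 71.8968° S → -71.8968°
lon: 178.2988° E → +178.2988°

-71.8968°, +178.2988°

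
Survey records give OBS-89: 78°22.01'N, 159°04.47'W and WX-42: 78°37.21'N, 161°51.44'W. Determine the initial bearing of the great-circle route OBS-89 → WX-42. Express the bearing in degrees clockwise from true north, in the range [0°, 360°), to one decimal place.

295.9°

OBS-89: φ = +78.36683°, λ = -159.07450°
WX-42: φ = +78.62017°, λ = -161.85733°
Δλ = -2.7828°
y = sin Δλ · cos φ₂ = -0.009580
x = cos φ₁ sin φ₂ − sin φ₁ cos φ₂ cos Δλ = 0.004649
θ = atan2(y, x) = -64.1107° → 295.8893° (mod 360°)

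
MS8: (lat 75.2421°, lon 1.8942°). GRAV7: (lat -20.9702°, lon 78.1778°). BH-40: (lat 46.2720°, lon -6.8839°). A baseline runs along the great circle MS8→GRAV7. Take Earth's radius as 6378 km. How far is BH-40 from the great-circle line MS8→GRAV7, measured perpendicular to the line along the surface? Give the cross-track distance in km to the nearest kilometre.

3232 km

δ₁₃ = central angle MS8→BH-40 = 0.509866 rad  (haversine)
θ₁₃ = bearing MS8→BH-40 = 192.482°,  θ₁₂ = bearing MS8→GRAV7 = 108.599°
dₓₜ = R·arcsin(sin δ₁₃ · sin(θ₁₃ − θ₁₂)) = 6378·arcsin(0.48806·sin(83.883°)) = 3231.635 km
|dₓₜ| = 3231.635 km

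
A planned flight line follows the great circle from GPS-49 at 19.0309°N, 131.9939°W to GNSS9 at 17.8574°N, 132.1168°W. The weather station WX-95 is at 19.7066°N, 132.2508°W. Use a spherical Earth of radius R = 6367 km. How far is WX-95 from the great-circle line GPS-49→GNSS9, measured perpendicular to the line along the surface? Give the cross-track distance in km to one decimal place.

34.2 km

δ₁₃ = central angle GPS-49→WX-95 = 0.012529 rad  (haversine)
θ₁₃ = bearing GPS-49→WX-95 = 340.311°,  θ₁₂ = bearing GPS-49→GNSS9 = 185.693°
dₓₜ = R·arcsin(sin δ₁₃ · sin(θ₁₃ − θ₁₂)) = 6367·arcsin(0.01253·sin(154.617°)) = 34.194 km
|dₓₜ| = 34.194 km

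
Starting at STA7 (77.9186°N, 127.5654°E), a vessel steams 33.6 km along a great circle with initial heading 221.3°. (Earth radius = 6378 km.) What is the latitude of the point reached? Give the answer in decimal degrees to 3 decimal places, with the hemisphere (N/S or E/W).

77.690°N

δ = d/R = 33.6/6378 = 0.005268 rad
φ₂ = arcsin(sin φ₁ cos δ + cos φ₁ sin δ cos θ)
   = arcsin(0.97785·0.99999 + 0.20930·0.00527·-0.75126) = 77.69025°
λ₂ = λ₁ + atan2(sin θ sin δ cos φ₁, cos δ − sin φ₁ sin φ₂) = 126.63094°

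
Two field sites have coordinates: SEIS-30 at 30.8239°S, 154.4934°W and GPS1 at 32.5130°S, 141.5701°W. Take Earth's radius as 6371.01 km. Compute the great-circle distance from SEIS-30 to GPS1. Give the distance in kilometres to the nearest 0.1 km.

Δφ = -1.6891°,  Δλ = 12.9233°
a = sin²(Δφ/2) + cos φ₁ cos φ₂ sin²(Δλ/2) = 0.009389
c = 2·arcsin(√a) = 0.194094 rad = 11.1207°
d = R·c = 6371.01 × 0.194094 = 1236.6 km

1236.6 km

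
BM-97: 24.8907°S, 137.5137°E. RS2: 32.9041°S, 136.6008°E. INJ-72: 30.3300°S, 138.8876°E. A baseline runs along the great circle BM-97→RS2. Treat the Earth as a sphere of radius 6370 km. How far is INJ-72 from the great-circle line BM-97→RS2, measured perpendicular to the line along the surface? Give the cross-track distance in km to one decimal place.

189.0 km

δ₁₃ = central angle BM-97→INJ-72 = 0.097279 rad  (haversine)
θ₁₃ = bearing BM-97→INJ-72 = 167.697°,  θ₁₂ = bearing BM-97→RS2 = 185.479°
dₓₜ = R·arcsin(sin δ₁₃ · sin(θ₁₃ − θ₁₂)) = 6370·arcsin(0.09713·sin(-17.782°)) = -188.973 km
|dₓₜ| = 188.973 km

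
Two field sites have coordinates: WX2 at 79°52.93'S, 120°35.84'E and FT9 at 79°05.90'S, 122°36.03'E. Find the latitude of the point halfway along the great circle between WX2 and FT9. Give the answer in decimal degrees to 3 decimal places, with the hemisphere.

WX2: φ = -79.88217°, λ = +120.59733°
FT9: φ = -79.09833°, λ = +122.60050°
Bx = cos φ₂ cos Δλ = 0.189008,  By = cos φ₂ sin Δλ = 0.006611
φₘ = atan2(sin φ₁ + sin φ₂, √((cos φ₁ + Bx)² + By²)) = -79.49182°
λₘ = λ₁ + atan2(By, cos φ₁ + Bx) = 121.63585°

79.492°S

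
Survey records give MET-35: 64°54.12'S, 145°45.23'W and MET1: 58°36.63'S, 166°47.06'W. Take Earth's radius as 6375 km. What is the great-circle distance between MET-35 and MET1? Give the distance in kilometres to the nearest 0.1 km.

1300.6 km

MET-35: φ = -64.90200°, λ = -145.75383°
MET1: φ = -58.61050°, λ = -166.78433°
Δφ = 6.2915°,  Δλ = -21.0305°
a = sin²(Δφ/2) + cos φ₁ cos φ₂ sin²(Δλ/2) = 0.010369
c = 2·arcsin(√a) = 0.204015 rad = 11.6892°
d = R·c = 6375 × 0.204015 = 1300.6 km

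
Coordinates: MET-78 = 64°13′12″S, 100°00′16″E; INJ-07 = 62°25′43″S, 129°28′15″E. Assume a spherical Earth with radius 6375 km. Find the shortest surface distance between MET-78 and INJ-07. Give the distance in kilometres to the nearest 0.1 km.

MET-78: φ = -64.22000°, λ = +100.00444°
INJ-07: φ = -62.42861°, λ = +129.47083°
Δφ = 1.7914°,  Δλ = 29.4664°
a = sin²(Δφ/2) + cos φ₁ cos φ₂ sin²(Δλ/2) = 0.013264
c = 2·arcsin(√a) = 0.230853 rad = 13.2269°
d = R·c = 6375 × 0.230853 = 1471.7 km

1471.7 km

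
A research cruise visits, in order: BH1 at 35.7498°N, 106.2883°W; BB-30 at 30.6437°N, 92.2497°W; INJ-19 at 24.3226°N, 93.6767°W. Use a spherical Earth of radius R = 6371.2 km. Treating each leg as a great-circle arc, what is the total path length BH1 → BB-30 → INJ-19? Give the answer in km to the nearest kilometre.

2139 km

BH1→BB-30: c = 0.223278 rad, d = 1422.55 km
BB-30→INJ-19: c = 0.112511 rad, d = 716.83 km
Total = 1422.55 + 716.83 = 2139.38 km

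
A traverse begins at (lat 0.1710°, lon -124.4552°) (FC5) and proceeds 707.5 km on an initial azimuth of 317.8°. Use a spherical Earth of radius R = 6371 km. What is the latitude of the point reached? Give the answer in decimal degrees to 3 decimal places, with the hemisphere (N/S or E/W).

δ = d/R = 707.5/6371 = 0.111050 rad
φ₂ = arcsin(sin φ₁ cos δ + cos φ₁ sin δ cos θ)
   = arcsin(0.00298·0.99384 + 1.00000·0.11082·0.74080) = 4.87966°
λ₂ = λ₁ + atan2(sin θ sin δ cos φ₁, cos δ − sin φ₁ sin φ₂) = -128.73989°

4.880°N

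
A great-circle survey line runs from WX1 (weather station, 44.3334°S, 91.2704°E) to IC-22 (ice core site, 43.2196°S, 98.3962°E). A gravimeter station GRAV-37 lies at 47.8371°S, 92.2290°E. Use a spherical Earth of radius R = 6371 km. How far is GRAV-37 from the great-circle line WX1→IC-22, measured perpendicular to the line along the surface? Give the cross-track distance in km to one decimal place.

396.5 km

δ₁₃ = central angle WX1→GRAV-37 = 0.062241 rad  (haversine)
θ₁₃ = bearing WX1→GRAV-37 = 169.599°,  θ₁₂ = bearing WX1→IC-22 = 80.268°
dₓₜ = R·arcsin(sin δ₁₃ · sin(θ₁₃ − θ₁₂)) = 6371·arcsin(0.06220·sin(89.331°)) = 396.510 km
|dₓₜ| = 396.510 km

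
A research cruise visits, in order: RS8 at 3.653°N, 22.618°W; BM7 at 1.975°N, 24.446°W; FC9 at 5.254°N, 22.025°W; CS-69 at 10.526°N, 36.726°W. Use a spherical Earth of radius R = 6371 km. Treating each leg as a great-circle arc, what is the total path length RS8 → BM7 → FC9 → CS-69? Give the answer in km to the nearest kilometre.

2450 km

RS8→BM7: c = 0.043279 rad, d = 275.73 km
BM7→FC9: c = 0.071085 rad, d = 452.88 km
FC9→CS-69: c = 0.270194 rad, d = 1721.41 km
Total = 275.73 + 452.88 + 1721.41 = 2450.02 km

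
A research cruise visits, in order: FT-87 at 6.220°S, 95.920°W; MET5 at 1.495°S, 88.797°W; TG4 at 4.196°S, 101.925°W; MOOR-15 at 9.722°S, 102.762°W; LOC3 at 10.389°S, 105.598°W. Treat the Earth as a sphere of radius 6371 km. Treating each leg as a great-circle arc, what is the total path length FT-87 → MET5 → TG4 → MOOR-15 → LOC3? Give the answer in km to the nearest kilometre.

3378 km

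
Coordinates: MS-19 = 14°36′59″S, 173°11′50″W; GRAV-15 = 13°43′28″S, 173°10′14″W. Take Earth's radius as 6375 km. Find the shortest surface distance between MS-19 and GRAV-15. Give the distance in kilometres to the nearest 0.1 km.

99.3 km

MS-19: φ = -14.61639°, λ = -173.19722°
GRAV-15: φ = -13.72444°, λ = -173.17056°
Δφ = 0.8919°,  Δλ = 0.0267°
a = sin²(Δφ/2) + cos φ₁ cos φ₂ sin²(Δλ/2) = 0.000061
c = 2·arcsin(√a) = 0.015574 rad = 0.8923°
d = R·c = 6375 × 0.015574 = 99.3 km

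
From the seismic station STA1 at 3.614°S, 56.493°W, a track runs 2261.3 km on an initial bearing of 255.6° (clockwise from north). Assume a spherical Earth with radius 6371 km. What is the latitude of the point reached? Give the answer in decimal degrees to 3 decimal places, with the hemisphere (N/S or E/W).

8.358°S

δ = d/R = 2261.3/6371 = 0.354936 rad
φ₂ = arcsin(sin φ₁ cos δ + cos φ₁ sin δ cos θ)
   = arcsin(-0.06303·0.93767 + 0.99801·0.34753·-0.24869) = -8.35818°
λ₂ = λ₁ + atan2(sin θ sin δ cos φ₁, cos δ − sin φ₁ sin φ₂) = -76.38365°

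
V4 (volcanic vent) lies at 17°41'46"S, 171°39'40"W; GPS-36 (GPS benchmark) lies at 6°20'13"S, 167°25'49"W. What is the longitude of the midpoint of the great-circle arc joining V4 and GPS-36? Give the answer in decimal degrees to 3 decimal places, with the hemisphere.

V4: φ = -17.69611°, λ = -171.66111°
GPS-36: φ = -6.33694°, λ = -167.43028°
Bx = cos φ₂ cos Δλ = 0.991182,  By = cos φ₂ sin Δλ = 0.073324
φₘ = atan2(sin φ₁ + sin φ₂, √((cos φ₁ + Bx)² + By²)) = -12.02448°
λₘ = λ₁ + atan2(By, cos φ₁ + Bx) = -169.50089°

169.501°W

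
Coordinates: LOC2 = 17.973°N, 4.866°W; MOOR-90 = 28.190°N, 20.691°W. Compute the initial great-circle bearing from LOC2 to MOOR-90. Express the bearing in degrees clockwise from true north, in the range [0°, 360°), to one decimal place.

308.0°

Δλ = -15.8250°
y = sin Δλ · cos φ₂ = -0.240354
x = cos φ₁ sin φ₂ − sin φ₁ cos φ₂ cos Δλ = 0.187685
θ = atan2(y, x) = -52.0149° → 307.9851° (mod 360°)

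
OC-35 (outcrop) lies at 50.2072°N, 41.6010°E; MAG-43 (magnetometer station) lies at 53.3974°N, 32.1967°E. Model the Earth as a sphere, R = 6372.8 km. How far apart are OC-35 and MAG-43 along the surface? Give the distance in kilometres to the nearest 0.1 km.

Δφ = 3.1902°,  Δλ = -9.4043°
a = sin²(Δφ/2) + cos φ₁ cos φ₂ sin²(Δλ/2) = 0.003339
c = 2·arcsin(√a) = 0.115638 rad = 6.6256°
d = R·c = 6372.8 × 0.115638 = 736.9 km

736.9 km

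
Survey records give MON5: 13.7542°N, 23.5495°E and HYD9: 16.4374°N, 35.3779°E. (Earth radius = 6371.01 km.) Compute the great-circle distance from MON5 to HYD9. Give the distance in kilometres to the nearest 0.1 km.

1304.2 km

Δφ = 2.6832°,  Δλ = 11.8284°
a = sin²(Δφ/2) + cos φ₁ cos φ₂ sin²(Δλ/2) = 0.010439
c = 2·arcsin(√a) = 0.204703 rad = 11.7286°
d = R·c = 6371.01 × 0.204703 = 1304.2 km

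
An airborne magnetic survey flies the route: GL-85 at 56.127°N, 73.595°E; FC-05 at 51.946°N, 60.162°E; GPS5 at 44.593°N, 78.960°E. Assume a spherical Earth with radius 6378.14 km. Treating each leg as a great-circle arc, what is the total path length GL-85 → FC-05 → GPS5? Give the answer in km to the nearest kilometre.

2600 km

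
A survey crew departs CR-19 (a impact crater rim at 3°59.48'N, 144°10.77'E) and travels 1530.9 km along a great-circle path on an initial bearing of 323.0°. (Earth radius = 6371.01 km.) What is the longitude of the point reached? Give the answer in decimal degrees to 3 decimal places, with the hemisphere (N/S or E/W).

CR-19: φ = +3.99133°, λ = +144.17950°
δ = d/R = 1530.9/6371.01 = 0.240292 rad
φ₂ = arcsin(sin φ₁ cos δ + cos φ₁ sin δ cos θ)
   = arcsin(0.06961·0.97127 + 0.99757·0.23799·0.79864) = 14.90450°
λ₂ = λ₁ + atan2(sin θ sin δ cos φ₁, cos δ − sin φ₁ sin φ₂) = 135.65630°

135.656°E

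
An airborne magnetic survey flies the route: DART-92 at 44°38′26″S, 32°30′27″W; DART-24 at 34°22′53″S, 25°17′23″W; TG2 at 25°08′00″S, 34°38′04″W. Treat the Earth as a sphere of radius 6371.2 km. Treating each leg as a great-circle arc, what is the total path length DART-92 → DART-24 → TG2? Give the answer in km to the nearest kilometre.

DART-92: φ = -44.64056°, λ = -32.50750°
DART-24: φ = -34.38139°, λ = -25.28972°
TG2: φ = -25.13333°, λ = -34.63444°
DART-92→DART-24: c = 0.203531 rad, d = 1296.74 km
DART-24→TG2: c = 0.214483 rad, d = 1366.52 km
Total = 1296.74 + 1366.52 = 2663.25 km

2663 km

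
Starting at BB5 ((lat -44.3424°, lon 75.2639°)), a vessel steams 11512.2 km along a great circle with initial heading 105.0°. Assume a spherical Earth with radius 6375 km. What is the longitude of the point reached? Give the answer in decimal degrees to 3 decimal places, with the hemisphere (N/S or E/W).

174.705°W

δ = d/R = 11512.2/6375 = 1.805835 rad
φ₂ = arcsin(sin φ₁ cos δ + cos φ₁ sin δ cos θ)
   = arcsin(-0.69894·-0.23288 + 0.71518·0.97251·-0.25882) = -0.98788°
λ₂ = λ₁ + atan2(sin θ sin δ cos φ₁, cos δ − sin φ₁ sin φ₂) = -174.70513°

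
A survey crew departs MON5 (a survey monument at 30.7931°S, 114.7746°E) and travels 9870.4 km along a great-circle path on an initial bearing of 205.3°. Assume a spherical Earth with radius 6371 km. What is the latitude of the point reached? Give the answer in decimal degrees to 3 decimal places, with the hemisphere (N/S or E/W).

51.949°S

δ = d/R = 9870.4/6371 = 1.549270 rad
φ₂ = arcsin(sin φ₁ cos δ + cos φ₁ sin δ cos θ)
   = arcsin(-0.51194·0.02152 + 0.85902·0.99977·-0.90408) = -51.94931°
λ₂ = λ₁ + atan2(sin θ sin δ cos φ₁, cos δ − sin φ₁ sin φ₂) = -21.34155°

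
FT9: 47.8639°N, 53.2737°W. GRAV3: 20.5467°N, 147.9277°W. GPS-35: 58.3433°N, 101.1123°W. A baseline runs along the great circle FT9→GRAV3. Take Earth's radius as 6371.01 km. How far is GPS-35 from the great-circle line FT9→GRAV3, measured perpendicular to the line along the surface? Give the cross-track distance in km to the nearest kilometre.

δ₁₃ = central angle FT9→GPS-35 = 0.520529 rad  (haversine)
θ₁₃ = bearing FT9→GPS-35 = 308.535°,  θ₁₂ = bearing FT9→GRAV3 = 287.362°
dₓₜ = R·arcsin(sin δ₁₃ · sin(θ₁₃ − θ₁₂)) = 6371.01·arcsin(0.49734·sin(21.173°)) = 1150.662 km
|dₓₜ| = 1150.662 km

1151 km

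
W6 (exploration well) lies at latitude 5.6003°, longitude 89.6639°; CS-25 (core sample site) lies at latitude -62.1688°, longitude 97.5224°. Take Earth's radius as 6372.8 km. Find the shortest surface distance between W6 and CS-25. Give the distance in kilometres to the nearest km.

7568 km

Δφ = -67.7691°,  Δλ = 7.8585°
a = sin²(Δφ/2) + cos φ₁ cos φ₂ sin²(Δλ/2) = 0.313012
c = 2·arcsin(√a) = 1.187503 rad = 68.0389°
d = R·c = 6372.8 × 1.187503 = 7567.7 km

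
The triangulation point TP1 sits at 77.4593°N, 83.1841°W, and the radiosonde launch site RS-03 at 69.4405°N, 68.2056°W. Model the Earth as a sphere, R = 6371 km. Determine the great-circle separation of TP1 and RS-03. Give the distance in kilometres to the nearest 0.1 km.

1003.1 km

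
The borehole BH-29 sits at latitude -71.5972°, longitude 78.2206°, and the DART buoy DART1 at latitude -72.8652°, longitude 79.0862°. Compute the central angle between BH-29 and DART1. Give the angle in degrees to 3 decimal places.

Δφ = -1.2680°,  Δλ = 0.8656°
a = sin²(Δφ/2) + cos φ₁ cos φ₂ sin²(Δλ/2) = 0.000128
c = 2·arcsin(√a) = 0.022605 rad = 1.2952°

1.295°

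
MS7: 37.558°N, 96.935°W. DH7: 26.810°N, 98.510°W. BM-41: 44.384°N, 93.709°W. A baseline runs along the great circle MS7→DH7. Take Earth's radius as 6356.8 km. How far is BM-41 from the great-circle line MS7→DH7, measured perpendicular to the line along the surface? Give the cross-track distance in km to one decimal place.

154.3 km

δ₁₃ = central angle MS7→BM-41 = 0.126465 rad  (haversine)
θ₁₃ = bearing MS7→BM-41 = 18.594°,  θ₁₂ = bearing MS7→DH7 = 187.502°
dₓₜ = R·arcsin(sin δ₁₃ · sin(θ₁₃ − θ₁₂)) = 6356.8·arcsin(0.12613·sin(-168.908°)) = -154.268 km
|dₓₜ| = 154.268 km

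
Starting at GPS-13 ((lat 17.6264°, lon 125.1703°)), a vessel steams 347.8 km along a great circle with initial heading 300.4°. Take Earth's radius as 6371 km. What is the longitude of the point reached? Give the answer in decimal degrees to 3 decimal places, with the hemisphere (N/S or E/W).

122.314°E

δ = d/R = 347.8/6371 = 0.054591 rad
φ₂ = arcsin(sin φ₁ cos δ + cos φ₁ sin δ cos θ)
   = arcsin(0.30281·0.99851 + 0.95305·0.05456·0.50603) = 19.18824°
λ₂ = λ₁ + atan2(sin θ sin δ cos φ₁, cos δ − sin φ₁ sin φ₂) = 122.31403°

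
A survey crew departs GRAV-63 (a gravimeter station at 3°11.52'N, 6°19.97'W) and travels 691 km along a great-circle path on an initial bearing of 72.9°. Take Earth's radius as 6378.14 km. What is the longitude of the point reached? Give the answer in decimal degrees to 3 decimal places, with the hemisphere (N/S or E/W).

0.378°W

GRAV-63: φ = +3.19200°, λ = -6.33283°
δ = d/R = 691/6378.14 = 0.108339 rad
φ₂ = arcsin(sin φ₁ cos δ + cos φ₁ sin δ cos θ)
   = arcsin(0.05568·0.99414 + 0.99845·0.10813·0.29404) = 4.99679°
λ₂ = λ₁ + atan2(sin θ sin δ cos φ₁, cos δ − sin φ₁ sin φ₂) = -0.37818°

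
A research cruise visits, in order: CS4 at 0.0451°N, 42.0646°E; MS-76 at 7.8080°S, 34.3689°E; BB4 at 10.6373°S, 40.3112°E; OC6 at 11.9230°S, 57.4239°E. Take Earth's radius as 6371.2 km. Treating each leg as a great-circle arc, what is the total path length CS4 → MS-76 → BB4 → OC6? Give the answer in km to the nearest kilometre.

CS4→MS-76: c = 0.191613 rad, d = 1220.80 km
MS-76→BB4: c = 0.113648 rad, d = 724.08 km
BB4→OC6: c = 0.293713 rad, d = 1871.30 km
Total = 1220.80 + 724.08 + 1871.30 = 3816.18 km

3816 km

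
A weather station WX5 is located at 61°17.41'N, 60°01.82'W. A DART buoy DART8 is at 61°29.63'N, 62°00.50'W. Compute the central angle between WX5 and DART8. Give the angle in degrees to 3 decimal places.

WX5: φ = +61.29017°, λ = -60.03033°
DART8: φ = +61.49383°, λ = -62.00833°
Δφ = 0.2037°,  Δλ = -1.9780°
a = sin²(Δφ/2) + cos φ₁ cos φ₂ sin²(Δλ/2) = 0.000071
c = 2·arcsin(√a) = 0.016907 rad = 0.9687°

0.969°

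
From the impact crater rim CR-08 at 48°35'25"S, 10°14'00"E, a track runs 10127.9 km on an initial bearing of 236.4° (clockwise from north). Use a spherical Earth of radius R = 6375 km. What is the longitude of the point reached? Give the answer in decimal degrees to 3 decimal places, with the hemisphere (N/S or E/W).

106.902°W

CR-08: φ = -48.59028°, λ = +10.23333°
δ = d/R = 10127.9/6375 = 1.588690 rad
φ₂ = arcsin(sin φ₁ cos δ + cos φ₁ sin δ cos θ)
   = arcsin(-0.75000·-0.01789 + 0.66144·0.99984·-0.55339) = -20.64377°
λ₂ = λ₁ + atan2(sin θ sin δ cos φ₁, cos δ − sin φ₁ sin φ₂) = -106.90223°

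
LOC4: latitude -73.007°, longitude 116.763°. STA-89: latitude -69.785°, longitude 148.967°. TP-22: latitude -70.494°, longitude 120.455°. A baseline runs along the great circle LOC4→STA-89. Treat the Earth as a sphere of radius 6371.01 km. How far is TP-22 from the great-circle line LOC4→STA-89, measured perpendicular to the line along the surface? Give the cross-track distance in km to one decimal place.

δ₁₃ = central angle LOC4→TP-22 = 0.048259 rad  (haversine)
θ₁₃ = bearing LOC4→TP-22 = 26.469°,  θ₁₂ = bearing LOC4→STA-89 = 88.331°
dₓₜ = R·arcsin(sin δ₁₃ · sin(θ₁₃ − θ₁₂)) = 6371.01·arcsin(0.04824·sin(-61.862°)) = -271.097 km
|dₓₜ| = 271.097 km

271.1 km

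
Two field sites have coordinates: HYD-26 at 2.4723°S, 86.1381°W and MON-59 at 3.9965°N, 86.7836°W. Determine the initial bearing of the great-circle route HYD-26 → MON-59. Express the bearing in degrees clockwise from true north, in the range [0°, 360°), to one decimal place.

354.3°

Δλ = -0.6455°
y = sin Δλ · cos φ₂ = -0.011238
x = cos φ₁ sin φ₂ − sin φ₁ cos φ₂ cos Δλ = 0.112659
θ = atan2(y, x) = -5.6968° → 354.3032° (mod 360°)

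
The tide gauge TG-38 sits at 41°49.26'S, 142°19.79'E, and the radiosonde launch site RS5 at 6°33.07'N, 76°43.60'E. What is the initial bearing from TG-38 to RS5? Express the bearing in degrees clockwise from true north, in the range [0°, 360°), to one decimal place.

TG-38: φ = -41.82100°, λ = +142.32983°
RS5: φ = +6.55117°, λ = +76.72667°
Δλ = -65.6032°
y = sin Δλ · cos φ₂ = -0.904760
x = cos φ₁ sin φ₂ − sin φ₁ cos φ₂ cos Δλ = 0.358652
θ = atan2(y, x) = -68.3763° → 291.6237° (mod 360°)

291.6°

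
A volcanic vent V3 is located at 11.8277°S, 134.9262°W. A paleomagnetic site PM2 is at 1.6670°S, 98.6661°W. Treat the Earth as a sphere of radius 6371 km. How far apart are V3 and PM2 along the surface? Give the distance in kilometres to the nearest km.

4154 km

Δφ = 10.1607°,  Δλ = 36.2601°
a = sin²(Δφ/2) + cos φ₁ cos φ₂ sin²(Δλ/2) = 0.102575
c = 2·arcsin(√a) = 0.652037 rad = 37.3590°
d = R·c = 6371 × 0.652037 = 4154.1 km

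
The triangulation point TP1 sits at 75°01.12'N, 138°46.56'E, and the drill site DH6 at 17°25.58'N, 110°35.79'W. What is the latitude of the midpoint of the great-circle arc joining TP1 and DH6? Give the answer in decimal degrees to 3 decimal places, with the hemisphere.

TP1: φ = +75.01867°, λ = +138.77600°
DH6: φ = +17.42633°, λ = -110.59650°
Bx = cos φ₂ cos Δλ = -0.336122,  By = cos φ₂ sin Δλ = 0.892936
φₘ = atan2(sin φ₁ + sin φ₂, √((cos φ₁ + Bx)² + By²)) = 54.69136°
λₘ = λ₁ + atan2(By, cos φ₁ + Bx) = -126.25612°

54.691°N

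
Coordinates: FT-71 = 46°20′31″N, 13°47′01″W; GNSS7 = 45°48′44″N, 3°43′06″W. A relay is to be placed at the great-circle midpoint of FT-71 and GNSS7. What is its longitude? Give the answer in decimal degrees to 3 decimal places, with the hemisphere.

8.727°W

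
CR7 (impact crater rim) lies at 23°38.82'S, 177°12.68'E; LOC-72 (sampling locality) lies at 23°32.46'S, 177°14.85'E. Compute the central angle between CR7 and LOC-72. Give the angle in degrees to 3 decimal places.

0.111°

CR7: φ = -23.64700°, λ = +177.21133°
LOC-72: φ = -23.54100°, λ = +177.24750°
Δφ = 0.1060°,  Δλ = 0.0362°
a = sin²(Δφ/2) + cos φ₁ cos φ₂ sin²(Δλ/2) = 0.000001
c = 2·arcsin(√a) = 0.001938 rad = 0.1111°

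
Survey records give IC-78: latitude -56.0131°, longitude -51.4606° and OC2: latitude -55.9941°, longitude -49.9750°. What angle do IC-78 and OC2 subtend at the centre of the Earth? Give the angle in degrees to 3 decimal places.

0.831°

Δφ = 0.0190°,  Δλ = 1.4856°
a = sin²(Δφ/2) + cos φ₁ cos φ₂ sin²(Δλ/2) = 0.000053
c = 2·arcsin(√a) = 0.014501 rad = 0.8309°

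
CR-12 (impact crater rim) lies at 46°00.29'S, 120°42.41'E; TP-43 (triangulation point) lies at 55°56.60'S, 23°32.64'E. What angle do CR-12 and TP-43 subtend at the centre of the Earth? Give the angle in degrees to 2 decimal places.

CR-12: φ = -46.00483°, λ = +120.70683°
TP-43: φ = -55.94333°, λ = +23.54400°
Δφ = -9.9385°,  Δλ = -97.1628°
a = sin²(Δφ/2) + cos φ₁ cos φ₂ sin²(Δλ/2) = 0.226246
c = 2·arcsin(√a) = 0.991413 rad = 56.8038°

56.80°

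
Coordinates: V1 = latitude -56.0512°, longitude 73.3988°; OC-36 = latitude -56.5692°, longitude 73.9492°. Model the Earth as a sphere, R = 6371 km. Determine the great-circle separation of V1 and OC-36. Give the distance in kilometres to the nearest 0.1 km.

66.9 km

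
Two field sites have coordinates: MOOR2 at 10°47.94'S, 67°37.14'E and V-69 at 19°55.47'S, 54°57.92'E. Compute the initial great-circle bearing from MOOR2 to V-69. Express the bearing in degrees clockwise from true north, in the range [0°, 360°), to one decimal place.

231.7°

MOOR2: φ = -10.79900°, λ = +67.61900°
V-69: φ = -19.92450°, λ = +54.96533°
Δλ = -12.6537°
y = sin Δλ · cos φ₂ = -0.205945
x = cos φ₁ sin φ₂ − sin φ₁ cos φ₂ cos Δλ = -0.162876
θ = atan2(y, x) = -128.3394° → 231.6606° (mod 360°)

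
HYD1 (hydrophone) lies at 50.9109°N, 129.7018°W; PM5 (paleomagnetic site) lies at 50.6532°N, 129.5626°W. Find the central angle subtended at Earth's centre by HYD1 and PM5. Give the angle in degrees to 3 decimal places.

0.272°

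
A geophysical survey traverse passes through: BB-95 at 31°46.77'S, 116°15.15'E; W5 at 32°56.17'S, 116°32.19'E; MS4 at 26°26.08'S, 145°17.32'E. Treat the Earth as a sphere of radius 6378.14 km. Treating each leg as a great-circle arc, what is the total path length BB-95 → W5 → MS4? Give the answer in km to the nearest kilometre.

2995 km

BB-95: φ = -31.77950°, λ = +116.25250°
W5: φ = -32.93617°, λ = +116.53650°
MS4: φ = -26.43467°, λ = +145.28867°
BB-95→W5: c = 0.020617 rad, d = 131.50 km
W5→MS4: c = 0.448929 rad, d = 2863.33 km
Total = 131.50 + 2863.33 = 2994.83 km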